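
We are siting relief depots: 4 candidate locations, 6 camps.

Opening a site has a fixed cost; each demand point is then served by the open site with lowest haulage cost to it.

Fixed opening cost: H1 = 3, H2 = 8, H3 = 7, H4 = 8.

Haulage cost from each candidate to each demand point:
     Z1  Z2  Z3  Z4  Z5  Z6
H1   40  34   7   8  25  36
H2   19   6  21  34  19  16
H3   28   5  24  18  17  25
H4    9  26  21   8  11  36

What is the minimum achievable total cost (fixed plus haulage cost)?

Open {H1, H2, H4}: assign each demand point to its cheapest open site.
  Z1→H4 9, Z2→H2 6, Z3→H1 7, Z4→H1 8, Z5→H4 11, Z6→H2 16
  haulage cost 57, fixed 19 → total 76.
Compare {H1, H2, H3, H4}: haulage cost 56 + fixed 26 = 82.
Compare {H1, H3, H4}: haulage cost 65 + fixed 18 = 83.
Compare {H1, H2}: haulage cost 75 + fixed 11 = 86.
All other subsets cost ≥ 82. Minimum total cost: 76.

76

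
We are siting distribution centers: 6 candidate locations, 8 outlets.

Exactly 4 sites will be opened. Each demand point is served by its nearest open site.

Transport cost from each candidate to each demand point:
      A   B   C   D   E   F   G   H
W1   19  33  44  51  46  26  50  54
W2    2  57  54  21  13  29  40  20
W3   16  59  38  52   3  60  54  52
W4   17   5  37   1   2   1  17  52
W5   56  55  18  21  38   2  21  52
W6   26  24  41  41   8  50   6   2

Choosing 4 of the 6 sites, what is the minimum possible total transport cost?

37

Open {W2, W4, W5, W6}.
  A→W2 2, B→W4 5, C→W5 18, D→W4 1, E→W4 2, F→W4 1, G→W6 6, H→W6 2  ⇒ total 37.
Compare {W3, W4, W5, W6}: total 51.
Compare {W1, W4, W5, W6}: total 52.
No size-4 selection does better; minimum is 37.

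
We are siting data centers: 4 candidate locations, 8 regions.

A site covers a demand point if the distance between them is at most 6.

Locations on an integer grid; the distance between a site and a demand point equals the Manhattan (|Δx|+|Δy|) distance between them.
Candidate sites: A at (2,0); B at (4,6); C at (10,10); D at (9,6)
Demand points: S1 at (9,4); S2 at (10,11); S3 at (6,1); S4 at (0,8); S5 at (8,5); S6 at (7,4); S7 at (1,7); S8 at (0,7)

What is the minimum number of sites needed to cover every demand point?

3

Coverage sets (demand points within 6 of each site):
  A: {S3}
  B: {S4, S5, S6, S7, S8}
  C: {S2}
  D: {S1, S2, S5, S6}
No 2 sites suffice: every size-2 union leaves at least one demand point uncovered.
But {A, B, D} covers everything, so the minimum is 3.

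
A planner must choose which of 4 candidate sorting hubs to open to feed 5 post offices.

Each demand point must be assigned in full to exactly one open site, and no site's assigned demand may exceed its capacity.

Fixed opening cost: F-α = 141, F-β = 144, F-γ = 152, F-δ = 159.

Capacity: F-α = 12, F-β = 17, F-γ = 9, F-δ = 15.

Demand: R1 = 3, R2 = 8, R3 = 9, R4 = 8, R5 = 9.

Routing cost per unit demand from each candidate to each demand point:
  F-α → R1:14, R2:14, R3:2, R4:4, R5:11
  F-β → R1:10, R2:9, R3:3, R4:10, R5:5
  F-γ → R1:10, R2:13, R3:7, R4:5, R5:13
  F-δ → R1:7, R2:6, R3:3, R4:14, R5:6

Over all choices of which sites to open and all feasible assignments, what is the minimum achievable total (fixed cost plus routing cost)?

Open {F-α, F-β, F-δ}; cheapest assignment that respects the capacities:
  F-α (cap 12, load 8): R4 — cost 8×4 = 32
  F-β (cap 17, load 17): R2, R5 — cost 8×9 + 9×5 = 117
  F-δ (cap 15, load 12): R1, R3 — cost 3×7 + 9×3 = 48
  Shipping 197, fixed 444 → total 641.
  Any other capacity-feasible assignment to {F-α, F-β, F-δ} ships for at least 197.
Compare {F-α, F-β, F-γ}: its best feasible assignment gives total 654.
Compare {F-β, F-γ, F-δ}: its best feasible assignment gives total 660.
Every other set of open sites that can feasibly serve all demand totals ≥ 654 even under its best assignment. Minimum: 641.

641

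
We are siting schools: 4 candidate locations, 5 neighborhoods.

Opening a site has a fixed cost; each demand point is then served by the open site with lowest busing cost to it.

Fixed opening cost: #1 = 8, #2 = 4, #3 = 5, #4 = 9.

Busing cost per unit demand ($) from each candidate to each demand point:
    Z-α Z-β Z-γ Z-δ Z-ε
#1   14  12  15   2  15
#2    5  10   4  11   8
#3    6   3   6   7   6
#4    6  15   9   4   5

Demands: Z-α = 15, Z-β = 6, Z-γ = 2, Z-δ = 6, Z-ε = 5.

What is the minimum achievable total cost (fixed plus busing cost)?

Open {#1, #2, #3}: assign each demand point to its cheapest open site.
  Z-α→#2 15×5=75, Z-β→#3 6×3=18, Z-γ→#2 2×4=8, Z-δ→#1 6×2=12, Z-ε→#3 5×6=30
  busing cost 143, fixed 17 → total 160.
Compare {#1, #2, #3, #4}: busing cost 138 + fixed 26 = 164.
Compare {#2, #3, #4}: busing cost 150 + fixed 18 = 168.
Compare {#1, #3}: busing cost 162 + fixed 13 = 175.
All other subsets cost ≥ 164. Minimum total cost: 160.

160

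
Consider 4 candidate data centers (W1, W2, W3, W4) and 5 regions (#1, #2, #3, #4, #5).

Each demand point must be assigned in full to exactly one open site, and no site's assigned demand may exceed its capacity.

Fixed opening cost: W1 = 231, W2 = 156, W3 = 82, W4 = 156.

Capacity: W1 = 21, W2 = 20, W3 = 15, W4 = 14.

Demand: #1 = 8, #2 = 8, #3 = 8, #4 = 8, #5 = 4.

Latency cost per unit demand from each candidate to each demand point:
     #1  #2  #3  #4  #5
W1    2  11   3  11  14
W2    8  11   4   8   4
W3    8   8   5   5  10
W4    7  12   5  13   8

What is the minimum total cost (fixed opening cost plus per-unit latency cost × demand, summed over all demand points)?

595

Open {W1, W2}; cheapest assignment that respects the capacities:
  W1 (cap 21, load 16): #1, #3 — cost 8×2 + 8×3 = 40
  W2 (cap 20, load 20): #2, #4, #5 — cost 8×11 + 8×8 + 4×4 = 168
  Shipping 208, fixed 387 → total 595.
  Any other capacity-feasible assignment to {W1, W2} ships for at least 208.
Compare {W2, W3, W4}: its best feasible assignment gives total 626.
Compare {W1, W2, W3}: its best feasible assignment gives total 653.
Every other set of open sites that can feasibly serve all demand totals ≥ 626 even under its best assignment. Minimum: 595.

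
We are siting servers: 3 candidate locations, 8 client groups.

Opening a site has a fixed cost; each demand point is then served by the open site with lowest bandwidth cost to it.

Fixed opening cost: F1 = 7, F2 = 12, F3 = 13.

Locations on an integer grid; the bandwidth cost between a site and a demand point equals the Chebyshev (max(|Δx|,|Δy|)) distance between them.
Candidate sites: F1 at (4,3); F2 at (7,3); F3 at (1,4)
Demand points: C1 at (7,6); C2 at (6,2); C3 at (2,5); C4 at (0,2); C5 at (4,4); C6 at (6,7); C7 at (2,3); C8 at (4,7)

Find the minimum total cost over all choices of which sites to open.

Open {F1}: assign each demand point to its cheapest open site.
  C1→F1 3, C2→F1 2, C3→F1 2, C4→F1 4, C5→F1 1, C6→F1 4, C7→F1 2, C8→F1 4
  bandwidth cost 22, fixed 7 → total 29.
Compare {F1, F3}: bandwidth cost 17 + fixed 20 = 37.
Compare {F3}: bandwidth cost 26 + fixed 13 = 39.
Compare {F1, F2}: bandwidth cost 21 + fixed 19 = 40.
All other subsets cost ≥ 37. Minimum total cost: 29.

29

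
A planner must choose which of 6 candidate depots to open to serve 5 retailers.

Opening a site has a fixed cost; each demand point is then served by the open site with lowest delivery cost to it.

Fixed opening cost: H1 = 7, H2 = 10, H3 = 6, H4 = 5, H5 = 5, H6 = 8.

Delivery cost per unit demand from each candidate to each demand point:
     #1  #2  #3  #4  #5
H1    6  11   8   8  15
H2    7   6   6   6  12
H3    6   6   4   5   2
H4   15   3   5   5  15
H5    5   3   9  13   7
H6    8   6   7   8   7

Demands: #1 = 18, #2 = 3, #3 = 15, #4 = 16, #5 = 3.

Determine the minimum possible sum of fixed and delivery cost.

256

Open {H3, H5}: assign each demand point to its cheapest open site.
  #1→H5 18×5=90, #2→H5 3×3=9, #3→H3 15×4=60, #4→H3 16×5=80, #5→H3 3×2=6
  delivery cost 245, fixed 11 → total 256.
Compare {H3, H4, H5}: delivery cost 245 + fixed 16 = 261.
Compare {H1, H3, H5}: delivery cost 245 + fixed 18 = 263.
Compare {H3, H5, H6}: delivery cost 245 + fixed 19 = 264.
All other subsets cost ≥ 261. Minimum total cost: 256.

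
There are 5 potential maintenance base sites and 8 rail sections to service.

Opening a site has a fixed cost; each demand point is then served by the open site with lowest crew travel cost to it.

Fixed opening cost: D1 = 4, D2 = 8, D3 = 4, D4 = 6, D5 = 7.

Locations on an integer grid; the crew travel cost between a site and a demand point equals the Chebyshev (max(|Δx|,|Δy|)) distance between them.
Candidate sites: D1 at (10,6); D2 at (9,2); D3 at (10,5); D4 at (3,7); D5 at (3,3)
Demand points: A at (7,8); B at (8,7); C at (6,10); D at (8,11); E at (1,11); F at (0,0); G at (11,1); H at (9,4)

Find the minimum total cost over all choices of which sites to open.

Open {D3, D4}: assign each demand point to its cheapest open site.
  A→D3 3, B→D3 2, C→D4 3, D→D4 5, E→D4 4, F→D4 7, G→D3 4, H→D3 1
  crew travel cost 29, fixed 10 → total 39.
Compare {D1, D4}: crew travel cost 31 + fixed 10 = 41.
Compare {D3, D4, D5}: crew travel cost 25 + fixed 17 = 42.
Compare {D1, D5}: crew travel cost 32 + fixed 11 = 43.
All other subsets cost ≥ 41. Minimum total cost: 39.

39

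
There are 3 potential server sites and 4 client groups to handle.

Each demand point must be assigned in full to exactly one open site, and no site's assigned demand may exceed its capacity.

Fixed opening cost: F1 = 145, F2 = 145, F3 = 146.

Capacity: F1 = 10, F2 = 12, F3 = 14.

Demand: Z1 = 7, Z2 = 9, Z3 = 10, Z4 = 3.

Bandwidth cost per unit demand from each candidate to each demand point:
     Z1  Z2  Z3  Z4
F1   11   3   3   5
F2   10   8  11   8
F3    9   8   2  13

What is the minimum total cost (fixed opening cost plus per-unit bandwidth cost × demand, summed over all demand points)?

Open {F1, F2, F3}; cheapest assignment that respects the capacities:
  F1 (cap 10, load 9): Z2 — cost 9×3 = 27
  F2 (cap 12, load 10): Z1, Z4 — cost 7×10 + 3×8 = 94
  F3 (cap 14, load 10): Z3 — cost 10×2 = 20
  Shipping 141, fixed 436 → total 577.
  Any other capacity-feasible assignment to {F1, F2, F3} ships for at least 141.
Total demand is 29 and no other set of sites has combined capacity ≥ 29, so {F1, F2, F3} is the only feasible choice of open sites. Minimum: 577.

577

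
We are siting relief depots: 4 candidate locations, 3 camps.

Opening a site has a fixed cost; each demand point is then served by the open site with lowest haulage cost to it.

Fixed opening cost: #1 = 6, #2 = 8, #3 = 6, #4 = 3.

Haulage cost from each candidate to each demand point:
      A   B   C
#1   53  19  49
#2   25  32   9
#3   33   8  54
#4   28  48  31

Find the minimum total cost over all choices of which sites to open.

Open {#2, #3}: assign each demand point to its cheapest open site.
  A→#2 25, B→#3 8, C→#2 9
  haulage cost 42, fixed 14 → total 56.
Compare {#2, #3, #4}: haulage cost 42 + fixed 17 = 59.
Compare {#1, #2, #3}: haulage cost 42 + fixed 20 = 62.
Compare {#1, #2, #3, #4}: haulage cost 42 + fixed 23 = 65.
All other subsets cost ≥ 59. Minimum total cost: 56.

56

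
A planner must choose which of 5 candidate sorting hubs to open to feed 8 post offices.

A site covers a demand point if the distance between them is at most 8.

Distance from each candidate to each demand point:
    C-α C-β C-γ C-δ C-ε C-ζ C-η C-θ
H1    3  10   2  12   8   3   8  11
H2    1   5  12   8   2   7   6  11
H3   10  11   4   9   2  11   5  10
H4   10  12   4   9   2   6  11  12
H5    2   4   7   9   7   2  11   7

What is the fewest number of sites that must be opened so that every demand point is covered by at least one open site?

2

Coverage sets (demand points within 8 of each site):
  H1: {C-α, C-γ, C-ε, C-ζ, C-η}
  H2: {C-α, C-β, C-δ, C-ε, C-ζ, C-η}
  H3: {C-γ, C-ε, C-η}
  H4: {C-γ, C-ε, C-ζ}
  H5: {C-α, C-β, C-γ, C-ε, C-ζ, C-θ}
No single site covers all 8 demand points.
But {H2, H5} covers everything, so the minimum is 2.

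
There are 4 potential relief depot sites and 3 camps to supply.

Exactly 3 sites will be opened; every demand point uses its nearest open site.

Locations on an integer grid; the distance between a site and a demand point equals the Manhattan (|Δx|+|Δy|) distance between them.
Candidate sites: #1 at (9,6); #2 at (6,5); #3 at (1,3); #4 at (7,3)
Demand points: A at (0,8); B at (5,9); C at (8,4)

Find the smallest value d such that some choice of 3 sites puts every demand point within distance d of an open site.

6

Open {#1, #2, #3}.
  Farthest demand point is A at distance 6 (to #3); all others are ≤ 6.
With {#2, #3, #4} the worst case is 6.
With {#1, #3, #4} the worst case is 7.
No size-3 selection achieves below 6.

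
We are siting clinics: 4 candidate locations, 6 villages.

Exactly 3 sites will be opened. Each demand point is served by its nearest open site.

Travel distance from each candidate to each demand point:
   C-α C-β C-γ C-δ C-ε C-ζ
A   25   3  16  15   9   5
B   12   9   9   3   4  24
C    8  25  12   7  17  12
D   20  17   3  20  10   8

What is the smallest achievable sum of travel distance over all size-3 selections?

Open {A, B, D}.
  C-α→B 12, C-β→A 3, C-γ→D 3, C-δ→B 3, C-ε→B 4, C-ζ→A 5  ⇒ total 30.
Compare {A, B, C}: total 32.
Compare {A, C, D}: total 35.
No size-3 selection does better; minimum is 30.

30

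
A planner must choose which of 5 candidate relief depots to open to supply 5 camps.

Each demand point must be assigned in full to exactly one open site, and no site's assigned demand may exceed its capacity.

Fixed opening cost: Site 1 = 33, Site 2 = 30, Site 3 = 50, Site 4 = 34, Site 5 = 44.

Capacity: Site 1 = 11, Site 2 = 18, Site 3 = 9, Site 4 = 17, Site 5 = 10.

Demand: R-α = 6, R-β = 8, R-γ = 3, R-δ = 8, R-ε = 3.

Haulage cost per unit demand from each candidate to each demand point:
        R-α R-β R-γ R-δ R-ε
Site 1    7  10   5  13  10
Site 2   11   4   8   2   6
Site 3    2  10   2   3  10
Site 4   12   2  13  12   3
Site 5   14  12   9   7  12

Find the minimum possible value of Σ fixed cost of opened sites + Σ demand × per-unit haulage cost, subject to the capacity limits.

173

Open {Site 2, Site 3, Site 4}; cheapest assignment that respects the capacities:
  Site 2 (cap 18, load 8): R-δ — cost 8×2 = 16
  Site 3 (cap 9, load 9): R-α, R-γ — cost 6×2 + 3×2 = 18
  Site 4 (cap 17, load 11): R-β, R-ε — cost 8×2 + 3×3 = 25
  Shipping 59, fixed 114 → total 173.
  Any other capacity-feasible assignment to {Site 2, Site 3, Site 4} ships for at least 59.
Compare {Site 2, Site 4}: its best feasible assignment gives total 195.
Compare {Site 1, Site 2, Site 4}: its best feasible assignment gives total 195.
Every other set of open sites that can feasibly serve all demand totals ≥ 195 even under its best assignment. Minimum: 173.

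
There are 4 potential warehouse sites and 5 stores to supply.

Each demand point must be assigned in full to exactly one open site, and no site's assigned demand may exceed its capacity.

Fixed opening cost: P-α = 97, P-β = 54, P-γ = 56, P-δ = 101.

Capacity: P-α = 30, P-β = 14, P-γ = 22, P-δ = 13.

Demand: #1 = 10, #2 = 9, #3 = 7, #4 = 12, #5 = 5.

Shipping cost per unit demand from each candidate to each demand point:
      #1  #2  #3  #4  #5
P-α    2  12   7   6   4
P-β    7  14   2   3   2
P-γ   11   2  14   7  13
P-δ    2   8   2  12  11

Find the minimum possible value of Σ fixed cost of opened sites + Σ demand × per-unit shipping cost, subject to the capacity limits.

Open {P-α, P-β, P-γ}; cheapest assignment that respects the capacities:
  P-α (cap 30, load 22): #1, #4 — cost 10×2 + 12×6 = 92
  P-β (cap 14, load 12): #3, #5 — cost 7×2 + 5×2 = 24
  P-γ (cap 22, load 9): #2 — cost 9×2 = 18
  Shipping 134, fixed 207 → total 341.
  Any other capacity-feasible assignment to {P-α, P-β, P-γ} ships for at least 134.
Compare {P-α, P-γ}: its best feasible assignment gives total 344.
Compare {P-β, P-γ, P-δ}: its best feasible assignment gives total 357.
Every other set of open sites that can feasibly serve all demand totals ≥ 344 even under its best assignment. Minimum: 341.

341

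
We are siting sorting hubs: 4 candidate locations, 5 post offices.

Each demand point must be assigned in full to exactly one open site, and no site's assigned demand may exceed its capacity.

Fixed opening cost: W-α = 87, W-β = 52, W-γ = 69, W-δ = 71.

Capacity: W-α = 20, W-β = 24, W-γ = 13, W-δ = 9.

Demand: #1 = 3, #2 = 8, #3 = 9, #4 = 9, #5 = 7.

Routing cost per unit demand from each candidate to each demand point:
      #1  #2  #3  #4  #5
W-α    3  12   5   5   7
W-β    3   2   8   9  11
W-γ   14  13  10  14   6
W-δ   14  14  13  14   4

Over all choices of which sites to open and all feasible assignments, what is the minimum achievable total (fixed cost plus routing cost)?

Open {W-α, W-β}; cheapest assignment that respects the capacities:
  W-α (cap 20, load 19): #1, #4, #5 — cost 3×3 + 9×5 + 7×7 = 103
  W-β (cap 24, load 17): #2, #3 — cost 8×2 + 9×8 = 88
  Shipping 191, fixed 139 → total 330.
  Any other capacity-feasible assignment to {W-α, W-β} ships for at least 191.
Compare {W-α, W-β, W-δ}: its best feasible assignment gives total 353.
Compare {W-α, W-β, W-γ}: its best feasible assignment gives total 365.
Every other set of open sites that can feasibly serve all demand totals ≥ 353 even under its best assignment. Minimum: 330.

330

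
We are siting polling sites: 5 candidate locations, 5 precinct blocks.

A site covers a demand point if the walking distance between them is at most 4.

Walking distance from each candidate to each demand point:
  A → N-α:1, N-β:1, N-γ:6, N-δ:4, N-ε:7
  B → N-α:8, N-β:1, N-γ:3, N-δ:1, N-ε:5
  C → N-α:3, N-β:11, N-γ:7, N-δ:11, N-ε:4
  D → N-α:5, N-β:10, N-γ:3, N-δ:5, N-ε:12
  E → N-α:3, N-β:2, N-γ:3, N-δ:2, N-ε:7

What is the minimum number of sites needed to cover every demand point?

2

Coverage sets (demand points within 4 of each site):
  A: {N-α, N-β, N-δ}
  B: {N-β, N-γ, N-δ}
  C: {N-α, N-ε}
  D: {N-γ}
  E: {N-α, N-β, N-γ, N-δ}
No single site covers all 5 demand points.
But {B, C} covers everything, so the minimum is 2.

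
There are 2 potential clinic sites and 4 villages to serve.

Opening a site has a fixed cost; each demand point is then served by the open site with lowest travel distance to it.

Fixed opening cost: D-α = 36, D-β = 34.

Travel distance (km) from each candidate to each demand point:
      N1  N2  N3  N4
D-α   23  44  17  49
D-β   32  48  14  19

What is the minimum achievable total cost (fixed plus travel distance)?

147

Open {D-β}: assign each demand point to its cheapest open site.
  N1→D-β 32, N2→D-β 48, N3→D-β 14, N4→D-β 19
  travel distance 113, fixed 34 → total 147.
Compare {D-α}: travel distance 133 + fixed 36 = 169.
Compare {D-α, D-β}: travel distance 100 + fixed 70 = 170.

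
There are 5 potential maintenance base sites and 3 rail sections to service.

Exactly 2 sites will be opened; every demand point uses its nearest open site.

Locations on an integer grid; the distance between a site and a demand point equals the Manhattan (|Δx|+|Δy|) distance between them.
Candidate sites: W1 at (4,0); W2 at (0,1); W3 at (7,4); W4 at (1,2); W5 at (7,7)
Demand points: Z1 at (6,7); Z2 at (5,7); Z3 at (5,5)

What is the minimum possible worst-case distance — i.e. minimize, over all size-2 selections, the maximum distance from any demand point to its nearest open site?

Open {W3, W5}.
  Farthest demand point is Z3 at distance 3 (to W3); all others are ≤ 3.
With {W1, W5} the worst case is 4.
With {W2, W5} the worst case is 4.
No size-2 selection achieves below 3.

3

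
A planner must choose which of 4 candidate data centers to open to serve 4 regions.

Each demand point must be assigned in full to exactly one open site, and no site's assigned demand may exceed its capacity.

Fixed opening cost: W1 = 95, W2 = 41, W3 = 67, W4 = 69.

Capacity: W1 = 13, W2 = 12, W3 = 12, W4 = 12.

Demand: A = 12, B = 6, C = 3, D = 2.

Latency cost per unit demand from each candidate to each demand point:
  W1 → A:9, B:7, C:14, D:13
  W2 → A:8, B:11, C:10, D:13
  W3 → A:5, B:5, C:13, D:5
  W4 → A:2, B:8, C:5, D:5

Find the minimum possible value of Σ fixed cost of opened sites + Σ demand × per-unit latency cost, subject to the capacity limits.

239

Open {W3, W4}; cheapest assignment that respects the capacities:
  W3 (cap 12, load 11): B, C, D — cost 6×5 + 3×13 + 2×5 = 79
  W4 (cap 12, load 12): A — cost 12×2 = 24
  Shipping 103, fixed 136 → total 239.
  Any other capacity-feasible assignment to {W3, W4} ships for at least 103.
Compare {W2, W4}: its best feasible assignment gives total 256.
Compare {W2, W3, W4}: its best feasible assignment gives total 271.
Every other set of open sites that can feasibly serve all demand totals ≥ 256 even under its best assignment. Minimum: 239.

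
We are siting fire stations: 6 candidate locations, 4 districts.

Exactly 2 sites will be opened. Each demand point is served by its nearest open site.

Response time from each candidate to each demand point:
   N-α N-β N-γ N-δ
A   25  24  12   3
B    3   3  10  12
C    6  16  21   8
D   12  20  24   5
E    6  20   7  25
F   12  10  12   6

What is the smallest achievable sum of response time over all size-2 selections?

19

Open {A, B}.
  N-α→B 3, N-β→B 3, N-γ→B 10, N-δ→A 3  ⇒ total 19.
Compare {B, D}: total 21.
Compare {B, F}: total 22.
No size-2 selection does better; minimum is 19.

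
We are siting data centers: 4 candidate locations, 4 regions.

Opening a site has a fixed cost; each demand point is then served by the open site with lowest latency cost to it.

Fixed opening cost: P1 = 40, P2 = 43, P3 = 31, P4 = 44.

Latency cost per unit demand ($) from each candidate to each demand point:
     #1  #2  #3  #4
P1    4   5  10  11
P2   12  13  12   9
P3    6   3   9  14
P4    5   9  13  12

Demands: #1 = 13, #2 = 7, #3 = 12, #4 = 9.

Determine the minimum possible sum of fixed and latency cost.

Open {P1}: assign each demand point to its cheapest open site.
  #1→P1 13×4=52, #2→P1 7×5=35, #3→P1 12×10=120, #4→P1 9×11=99
  latency cost 306, fixed 40 → total 346.
Compare {P1, P3}: latency cost 280 + fixed 71 = 351.
Compare {P2, P3}: latency cost 288 + fixed 74 = 362.
Compare {P3}: latency cost 333 + fixed 31 = 364.
All other subsets cost ≥ 351. Minimum total cost: 346.

346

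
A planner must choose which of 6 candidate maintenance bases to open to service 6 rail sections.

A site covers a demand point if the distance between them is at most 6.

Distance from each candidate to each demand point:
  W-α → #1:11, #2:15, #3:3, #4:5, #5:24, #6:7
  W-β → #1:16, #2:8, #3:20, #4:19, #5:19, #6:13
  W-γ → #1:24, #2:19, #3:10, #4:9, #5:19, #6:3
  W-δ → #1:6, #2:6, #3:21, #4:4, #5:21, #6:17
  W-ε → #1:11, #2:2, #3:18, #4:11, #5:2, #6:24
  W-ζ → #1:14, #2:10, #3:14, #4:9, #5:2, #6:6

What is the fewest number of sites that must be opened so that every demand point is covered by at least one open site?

Coverage sets (demand points within 6 of each site):
  W-α: {#3, #4}
  W-β: {}
  W-γ: {#6}
  W-δ: {#1, #2, #4}
  W-ε: {#2, #5}
  W-ζ: {#5, #6}
No 2 sites suffice: every size-2 union leaves at least one demand point uncovered.
But {W-α, W-δ, W-ζ} covers everything, so the minimum is 3.

3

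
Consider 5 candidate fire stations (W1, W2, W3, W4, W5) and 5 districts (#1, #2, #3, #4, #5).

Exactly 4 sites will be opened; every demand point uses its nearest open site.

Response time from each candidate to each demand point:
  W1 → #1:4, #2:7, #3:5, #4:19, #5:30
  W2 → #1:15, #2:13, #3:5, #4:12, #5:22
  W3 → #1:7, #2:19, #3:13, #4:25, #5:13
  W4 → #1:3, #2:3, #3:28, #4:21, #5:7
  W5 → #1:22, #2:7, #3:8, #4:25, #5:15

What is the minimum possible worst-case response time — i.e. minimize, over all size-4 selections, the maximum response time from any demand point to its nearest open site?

Open {W1, W2, W3, W4}.
  Farthest demand point is #4 at response time 12 (to W2); all others are ≤ 12.
With {W1, W2, W4, W5} the worst case is 12.
With {W2, W3, W4, W5} the worst case is 12.
No size-4 selection achieves below 12.

12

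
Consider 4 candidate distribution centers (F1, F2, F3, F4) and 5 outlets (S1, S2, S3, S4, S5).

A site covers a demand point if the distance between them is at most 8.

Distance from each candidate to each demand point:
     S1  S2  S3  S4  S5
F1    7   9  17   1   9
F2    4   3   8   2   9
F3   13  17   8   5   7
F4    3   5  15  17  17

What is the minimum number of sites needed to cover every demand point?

Coverage sets (demand points within 8 of each site):
  F1: {S1, S4}
  F2: {S1, S2, S3, S4}
  F3: {S3, S4, S5}
  F4: {S1, S2}
No single site covers all 5 demand points.
But {F2, F3} covers everything, so the minimum is 2.

2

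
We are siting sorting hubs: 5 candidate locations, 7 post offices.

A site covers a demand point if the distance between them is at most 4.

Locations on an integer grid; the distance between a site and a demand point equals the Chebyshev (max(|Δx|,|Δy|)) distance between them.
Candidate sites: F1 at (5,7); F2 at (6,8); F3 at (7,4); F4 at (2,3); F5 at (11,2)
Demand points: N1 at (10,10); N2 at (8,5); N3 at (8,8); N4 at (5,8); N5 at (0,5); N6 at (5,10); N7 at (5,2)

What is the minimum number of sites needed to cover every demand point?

2

Coverage sets (demand points within 4 of each site):
  F1: {N2, N3, N4, N6}
  F2: {N1, N2, N3, N4, N6}
  F3: {N2, N3, N4, N7}
  F4: {N5, N7}
  F5: {N2}
No single site covers all 7 demand points.
But {F2, F4} covers everything, so the minimum is 2.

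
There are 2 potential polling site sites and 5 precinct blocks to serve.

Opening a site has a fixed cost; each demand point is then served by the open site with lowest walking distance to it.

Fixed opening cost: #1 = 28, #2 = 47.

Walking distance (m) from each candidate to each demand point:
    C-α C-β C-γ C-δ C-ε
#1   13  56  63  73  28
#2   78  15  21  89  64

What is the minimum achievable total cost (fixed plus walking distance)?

225

Open {#1, #2}: assign each demand point to its cheapest open site.
  C-α→#1 13, C-β→#2 15, C-γ→#2 21, C-δ→#1 73, C-ε→#1 28
  walking distance 150, fixed 75 → total 225.
Compare {#1}: walking distance 233 + fixed 28 = 261.
Compare {#2}: walking distance 267 + fixed 47 = 314.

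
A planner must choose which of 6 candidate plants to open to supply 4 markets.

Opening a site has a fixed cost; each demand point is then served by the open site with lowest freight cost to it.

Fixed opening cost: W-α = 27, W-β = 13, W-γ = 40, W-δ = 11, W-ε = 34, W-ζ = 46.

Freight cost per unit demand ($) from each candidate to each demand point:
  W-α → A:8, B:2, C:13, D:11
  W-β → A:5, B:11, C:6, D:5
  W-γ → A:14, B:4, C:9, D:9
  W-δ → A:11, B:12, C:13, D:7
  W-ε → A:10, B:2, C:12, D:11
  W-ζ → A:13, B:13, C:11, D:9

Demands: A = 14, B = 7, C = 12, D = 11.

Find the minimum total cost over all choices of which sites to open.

251

Open {W-α, W-β}: assign each demand point to its cheapest open site.
  A→W-β 14×5=70, B→W-α 7×2=14, C→W-β 12×6=72, D→W-β 11×5=55
  freight cost 211, fixed 40 → total 251.
Compare {W-β, W-ε}: freight cost 211 + fixed 47 = 258.
Compare {W-α, W-β, W-δ}: freight cost 211 + fixed 51 = 262.
Compare {W-β, W-δ, W-ε}: freight cost 211 + fixed 58 = 269.
All other subsets cost ≥ 258. Minimum total cost: 251.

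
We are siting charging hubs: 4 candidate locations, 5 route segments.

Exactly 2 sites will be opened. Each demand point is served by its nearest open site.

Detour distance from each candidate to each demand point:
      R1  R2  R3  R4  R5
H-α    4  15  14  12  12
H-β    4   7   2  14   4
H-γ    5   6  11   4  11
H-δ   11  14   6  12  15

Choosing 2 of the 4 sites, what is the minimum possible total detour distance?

Open {H-β, H-γ}.
  R1→H-β 4, R2→H-γ 6, R3→H-β 2, R4→H-γ 4, R5→H-β 4  ⇒ total 20.
Compare {H-α, H-β}: total 29.
Compare {H-β, H-δ}: total 29.
No size-2 selection does better; minimum is 20.

20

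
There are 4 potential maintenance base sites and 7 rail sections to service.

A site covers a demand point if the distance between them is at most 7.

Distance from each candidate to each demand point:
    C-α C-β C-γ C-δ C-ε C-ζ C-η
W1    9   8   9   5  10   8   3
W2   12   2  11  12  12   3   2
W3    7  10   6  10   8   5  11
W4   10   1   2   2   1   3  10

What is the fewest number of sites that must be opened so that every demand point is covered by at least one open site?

3

Coverage sets (demand points within 7 of each site):
  W1: {C-δ, C-η}
  W2: {C-β, C-ζ, C-η}
  W3: {C-α, C-γ, C-ζ}
  W4: {C-β, C-γ, C-δ, C-ε, C-ζ}
No 2 sites suffice: every size-2 union leaves at least one demand point uncovered.
But {W1, W3, W4} covers everything, so the minimum is 3.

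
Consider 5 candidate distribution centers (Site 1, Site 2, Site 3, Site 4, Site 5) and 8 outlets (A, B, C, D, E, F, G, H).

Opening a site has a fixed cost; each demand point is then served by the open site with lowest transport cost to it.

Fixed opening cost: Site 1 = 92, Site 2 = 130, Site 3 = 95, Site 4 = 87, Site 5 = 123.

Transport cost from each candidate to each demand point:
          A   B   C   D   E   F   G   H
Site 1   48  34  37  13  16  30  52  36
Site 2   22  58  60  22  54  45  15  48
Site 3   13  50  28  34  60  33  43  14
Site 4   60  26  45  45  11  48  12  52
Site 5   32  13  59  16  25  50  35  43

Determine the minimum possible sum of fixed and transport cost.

353

Open {Site 3, Site 4}: assign each demand point to its cheapest open site.
  A→Site 3 13, B→Site 4 26, C→Site 3 28, D→Site 3 34, E→Site 4 11, F→Site 3 33, G→Site 4 12, H→Site 3 14
  transport cost 171, fixed 182 → total 353.
Compare {Site 1}: transport cost 266 + fixed 92 = 358.
Compare {Site 3}: transport cost 275 + fixed 95 = 370.
Compare {Site 1, Site 3}: transport cost 191 + fixed 187 = 378.
All other subsets cost ≥ 358. Minimum total cost: 353.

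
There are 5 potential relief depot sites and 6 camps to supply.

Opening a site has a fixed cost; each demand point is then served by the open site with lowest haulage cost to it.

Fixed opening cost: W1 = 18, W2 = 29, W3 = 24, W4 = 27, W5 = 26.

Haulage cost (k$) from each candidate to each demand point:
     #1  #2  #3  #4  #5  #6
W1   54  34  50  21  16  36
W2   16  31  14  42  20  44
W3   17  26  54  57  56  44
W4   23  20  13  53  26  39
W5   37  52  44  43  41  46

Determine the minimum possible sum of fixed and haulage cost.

Open {W1, W4}: assign each demand point to its cheapest open site.
  #1→W4 23, #2→W4 20, #3→W4 13, #4→W1 21, #5→W1 16, #6→W1 36
  haulage cost 129, fixed 45 → total 174.
Compare {W1, W2}: haulage cost 134 + fixed 47 = 181.
Compare {W1, W3, W4}: haulage cost 123 + fixed 69 = 192.
Compare {W2}: haulage cost 167 + fixed 29 = 196.
All other subsets cost ≥ 181. Minimum total cost: 174.

174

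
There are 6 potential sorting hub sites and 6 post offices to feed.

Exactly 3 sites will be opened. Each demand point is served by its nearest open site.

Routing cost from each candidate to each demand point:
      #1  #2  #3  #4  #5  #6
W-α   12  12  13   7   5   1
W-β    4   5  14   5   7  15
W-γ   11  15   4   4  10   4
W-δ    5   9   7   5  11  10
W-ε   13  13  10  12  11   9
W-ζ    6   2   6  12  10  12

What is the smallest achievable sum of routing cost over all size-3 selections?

Open {W-α, W-γ, W-ζ}.
  #1→W-ζ 6, #2→W-ζ 2, #3→W-γ 4, #4→W-γ 4, #5→W-α 5, #6→W-α 1  ⇒ total 22.
Compare {W-α, W-β, W-γ}: total 23.
Compare {W-α, W-β, W-ζ}: total 23.
No size-3 selection does better; minimum is 22.

22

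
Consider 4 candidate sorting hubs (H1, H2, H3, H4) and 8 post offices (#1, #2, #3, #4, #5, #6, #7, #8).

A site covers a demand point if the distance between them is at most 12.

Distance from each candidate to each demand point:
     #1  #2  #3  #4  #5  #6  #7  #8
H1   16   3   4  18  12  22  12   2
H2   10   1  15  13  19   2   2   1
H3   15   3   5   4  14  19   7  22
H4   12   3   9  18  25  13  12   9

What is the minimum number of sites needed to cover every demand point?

3

Coverage sets (demand points within 12 of each site):
  H1: {#2, #3, #5, #7, #8}
  H2: {#1, #2, #6, #7, #8}
  H3: {#2, #3, #4, #7}
  H4: {#1, #2, #3, #7, #8}
No 2 sites suffice: every size-2 union leaves at least one demand point uncovered.
But {H1, H2, H3} covers everything, so the minimum is 3.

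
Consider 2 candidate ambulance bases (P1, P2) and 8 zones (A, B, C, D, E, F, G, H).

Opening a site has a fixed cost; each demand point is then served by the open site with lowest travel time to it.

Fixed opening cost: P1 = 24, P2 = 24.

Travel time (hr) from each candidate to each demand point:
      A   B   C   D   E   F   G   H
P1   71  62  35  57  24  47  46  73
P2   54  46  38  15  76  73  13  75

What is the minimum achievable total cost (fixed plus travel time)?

Open {P1, P2}: assign each demand point to its cheapest open site.
  A→P2 54, B→P2 46, C→P1 35, D→P2 15, E→P1 24, F→P1 47, G→P2 13, H→P1 73
  travel time 307, fixed 48 → total 355.
Compare {P2}: travel time 390 + fixed 24 = 414.
Compare {P1}: travel time 415 + fixed 24 = 439.

355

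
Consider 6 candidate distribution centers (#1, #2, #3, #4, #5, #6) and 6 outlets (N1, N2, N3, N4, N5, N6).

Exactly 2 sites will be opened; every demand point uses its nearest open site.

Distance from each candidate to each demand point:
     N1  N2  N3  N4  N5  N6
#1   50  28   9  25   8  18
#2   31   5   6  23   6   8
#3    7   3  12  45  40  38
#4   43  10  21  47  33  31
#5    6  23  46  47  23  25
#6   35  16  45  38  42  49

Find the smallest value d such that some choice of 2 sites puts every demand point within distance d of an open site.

Open {#2, #3}.
  Farthest demand point is N4 at distance 23 (to #2); all others are ≤ 23.
With {#2, #5} the worst case is 23.
With {#1, #3} the worst case is 25.
No size-2 selection achieves below 23.

23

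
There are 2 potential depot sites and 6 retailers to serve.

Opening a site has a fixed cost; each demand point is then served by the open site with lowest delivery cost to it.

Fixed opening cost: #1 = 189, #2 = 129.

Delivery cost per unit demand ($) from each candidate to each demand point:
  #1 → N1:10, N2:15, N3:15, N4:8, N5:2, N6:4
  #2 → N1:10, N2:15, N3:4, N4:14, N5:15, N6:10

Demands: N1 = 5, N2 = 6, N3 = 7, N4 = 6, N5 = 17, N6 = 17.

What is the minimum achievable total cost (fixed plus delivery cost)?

Open {#1}: assign each demand point to its cheapest open site.
  N1→#1 5×10=50, N2→#1 6×15=90, N3→#1 7×15=105, N4→#1 6×8=48, N5→#1 17×2=34, N6→#1 17×4=68
  delivery cost 395, fixed 189 → total 584.
Compare {#1, #2}: delivery cost 318 + fixed 318 = 636.
Compare {#2}: delivery cost 677 + fixed 129 = 806.

584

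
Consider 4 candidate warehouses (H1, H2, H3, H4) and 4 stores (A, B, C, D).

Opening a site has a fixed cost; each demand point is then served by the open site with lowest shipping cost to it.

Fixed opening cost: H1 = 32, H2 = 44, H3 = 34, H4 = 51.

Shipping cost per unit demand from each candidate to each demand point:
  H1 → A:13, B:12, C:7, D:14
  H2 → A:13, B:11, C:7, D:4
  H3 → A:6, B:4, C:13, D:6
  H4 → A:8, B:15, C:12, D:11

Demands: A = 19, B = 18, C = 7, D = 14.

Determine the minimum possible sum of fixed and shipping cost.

Open {H2, H3}: assign each demand point to its cheapest open site.
  A→H3 19×6=114, B→H3 18×4=72, C→H2 7×7=49, D→H2 14×4=56
  shipping cost 291, fixed 78 → total 369.
Compare {H1, H3}: shipping cost 319 + fixed 66 = 385.
Compare {H3}: shipping cost 361 + fixed 34 = 395.
Compare {H1, H2, H3}: shipping cost 291 + fixed 110 = 401.
All other subsets cost ≥ 385. Minimum total cost: 369.

369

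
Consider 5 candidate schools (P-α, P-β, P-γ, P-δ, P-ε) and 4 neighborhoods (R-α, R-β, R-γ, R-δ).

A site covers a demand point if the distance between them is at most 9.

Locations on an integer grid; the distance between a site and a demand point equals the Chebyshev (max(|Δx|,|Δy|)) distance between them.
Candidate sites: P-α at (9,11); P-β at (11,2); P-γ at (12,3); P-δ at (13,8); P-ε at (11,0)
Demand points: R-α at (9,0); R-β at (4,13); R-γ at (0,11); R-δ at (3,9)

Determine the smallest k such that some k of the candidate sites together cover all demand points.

Coverage sets (demand points within 9 of each site):
  P-α: {R-β, R-γ, R-δ}
  P-β: {R-α, R-δ}
  P-γ: {R-α, R-δ}
  P-δ: {R-α, R-β}
  P-ε: {R-α, R-δ}
No single site covers all 4 demand points.
But {P-α, P-β} covers everything, so the minimum is 2.

2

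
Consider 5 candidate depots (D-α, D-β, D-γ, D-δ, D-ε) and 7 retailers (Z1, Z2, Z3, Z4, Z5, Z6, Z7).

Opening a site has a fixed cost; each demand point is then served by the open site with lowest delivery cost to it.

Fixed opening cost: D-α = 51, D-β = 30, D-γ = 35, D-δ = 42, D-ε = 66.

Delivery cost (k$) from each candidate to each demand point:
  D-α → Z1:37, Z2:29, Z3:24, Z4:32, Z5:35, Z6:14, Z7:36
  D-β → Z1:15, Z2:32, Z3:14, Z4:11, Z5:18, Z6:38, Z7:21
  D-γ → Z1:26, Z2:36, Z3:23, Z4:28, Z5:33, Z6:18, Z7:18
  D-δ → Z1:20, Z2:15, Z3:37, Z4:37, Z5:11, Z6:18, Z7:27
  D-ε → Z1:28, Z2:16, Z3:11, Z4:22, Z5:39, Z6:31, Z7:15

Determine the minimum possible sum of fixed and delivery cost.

177

Open {D-β, D-δ}: assign each demand point to its cheapest open site.
  Z1→D-β 15, Z2→D-δ 15, Z3→D-β 14, Z4→D-β 11, Z5→D-δ 11, Z6→D-δ 18, Z7→D-β 21
  delivery cost 105, fixed 72 → total 177.
Compare {D-β}: delivery cost 149 + fixed 30 = 179.
Compare {D-β, D-γ}: delivery cost 126 + fixed 65 = 191.
Compare {D-α, D-β}: delivery cost 122 + fixed 81 = 203.
All other subsets cost ≥ 179. Minimum total cost: 177.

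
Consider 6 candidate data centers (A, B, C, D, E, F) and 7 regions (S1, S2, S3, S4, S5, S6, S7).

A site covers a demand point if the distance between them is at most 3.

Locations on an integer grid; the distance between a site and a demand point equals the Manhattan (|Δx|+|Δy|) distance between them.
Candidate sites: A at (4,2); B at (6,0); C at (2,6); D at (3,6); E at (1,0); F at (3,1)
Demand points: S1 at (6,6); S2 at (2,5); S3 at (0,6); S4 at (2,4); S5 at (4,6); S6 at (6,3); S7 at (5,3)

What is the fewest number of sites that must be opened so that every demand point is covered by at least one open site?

2

Coverage sets (demand points within 3 of each site):
  A: {S6, S7}
  B: {S6}
  C: {S2, S3, S4, S5}
  D: {S1, S2, S3, S4, S5}
  E: {}
  F: {}
No single site covers all 7 demand points.
But {A, D} covers everything, so the minimum is 2.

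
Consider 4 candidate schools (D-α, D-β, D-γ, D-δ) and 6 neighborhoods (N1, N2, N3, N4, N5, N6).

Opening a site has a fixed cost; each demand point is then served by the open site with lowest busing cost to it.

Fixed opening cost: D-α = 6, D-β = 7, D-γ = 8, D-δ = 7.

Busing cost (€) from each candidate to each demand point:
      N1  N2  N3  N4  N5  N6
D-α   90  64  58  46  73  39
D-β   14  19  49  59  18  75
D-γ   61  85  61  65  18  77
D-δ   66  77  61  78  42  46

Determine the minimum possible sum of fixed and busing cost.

Open {D-α, D-β}: assign each demand point to its cheapest open site.
  N1→D-β 14, N2→D-β 19, N3→D-β 49, N4→D-α 46, N5→D-β 18, N6→D-α 39
  busing cost 185, fixed 13 → total 198.
Compare {D-α, D-β, D-δ}: busing cost 185 + fixed 20 = 205.
Compare {D-α, D-β, D-γ}: busing cost 185 + fixed 21 = 206.
Compare {D-α, D-β, D-γ, D-δ}: busing cost 185 + fixed 28 = 213.
All other subsets cost ≥ 205. Minimum total cost: 198.

198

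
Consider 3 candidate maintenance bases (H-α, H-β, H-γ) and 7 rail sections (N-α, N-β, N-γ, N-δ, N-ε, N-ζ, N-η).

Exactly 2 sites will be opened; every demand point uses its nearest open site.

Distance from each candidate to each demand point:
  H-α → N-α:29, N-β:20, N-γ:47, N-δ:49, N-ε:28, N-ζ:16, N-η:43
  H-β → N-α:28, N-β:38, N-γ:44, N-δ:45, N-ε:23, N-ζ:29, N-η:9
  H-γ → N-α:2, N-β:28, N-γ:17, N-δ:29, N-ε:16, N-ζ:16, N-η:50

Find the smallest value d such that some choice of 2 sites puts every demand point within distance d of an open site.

29

Open {H-β, H-γ}.
  Farthest demand point is N-δ at distance 29 (to H-γ); all others are ≤ 29.
With {H-α, H-γ} the worst case is 43.
With {H-α, H-β} the worst case is 45.
No size-2 selection achieves below 29.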